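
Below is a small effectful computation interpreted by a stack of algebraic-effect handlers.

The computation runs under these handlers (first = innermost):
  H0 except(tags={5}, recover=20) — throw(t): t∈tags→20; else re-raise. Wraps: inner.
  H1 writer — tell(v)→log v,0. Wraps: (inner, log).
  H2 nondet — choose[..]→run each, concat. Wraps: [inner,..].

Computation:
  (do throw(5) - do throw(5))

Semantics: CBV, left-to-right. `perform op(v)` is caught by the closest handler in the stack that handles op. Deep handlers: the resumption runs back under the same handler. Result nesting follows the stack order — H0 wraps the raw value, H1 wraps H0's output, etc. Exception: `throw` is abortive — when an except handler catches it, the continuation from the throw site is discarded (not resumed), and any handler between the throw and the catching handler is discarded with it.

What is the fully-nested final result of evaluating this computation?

Answer: [(20, ())]

Working:
throw(5) @ H0 caught ⇒ 20
H1 returns (20, ())
H2 returns [(20, ())]
= [(20, ())]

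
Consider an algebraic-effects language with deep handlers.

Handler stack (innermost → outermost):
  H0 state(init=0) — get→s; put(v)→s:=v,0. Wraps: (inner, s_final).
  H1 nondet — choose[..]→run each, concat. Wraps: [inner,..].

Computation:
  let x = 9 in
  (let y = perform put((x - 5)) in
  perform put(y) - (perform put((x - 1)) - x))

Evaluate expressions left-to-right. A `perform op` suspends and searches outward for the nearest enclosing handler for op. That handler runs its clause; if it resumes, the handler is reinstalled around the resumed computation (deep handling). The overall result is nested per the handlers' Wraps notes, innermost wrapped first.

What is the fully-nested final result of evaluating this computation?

Step-by-step:
put(4) @ H0 ⇒ s:=4
put(0) @ H0 ⇒ s:=0
put(8) @ H0 ⇒ s:=8
H0 returns (9, 8)
H1 returns [(9, 8)]
= [(9, 8)]

Answer: [(9, 8)]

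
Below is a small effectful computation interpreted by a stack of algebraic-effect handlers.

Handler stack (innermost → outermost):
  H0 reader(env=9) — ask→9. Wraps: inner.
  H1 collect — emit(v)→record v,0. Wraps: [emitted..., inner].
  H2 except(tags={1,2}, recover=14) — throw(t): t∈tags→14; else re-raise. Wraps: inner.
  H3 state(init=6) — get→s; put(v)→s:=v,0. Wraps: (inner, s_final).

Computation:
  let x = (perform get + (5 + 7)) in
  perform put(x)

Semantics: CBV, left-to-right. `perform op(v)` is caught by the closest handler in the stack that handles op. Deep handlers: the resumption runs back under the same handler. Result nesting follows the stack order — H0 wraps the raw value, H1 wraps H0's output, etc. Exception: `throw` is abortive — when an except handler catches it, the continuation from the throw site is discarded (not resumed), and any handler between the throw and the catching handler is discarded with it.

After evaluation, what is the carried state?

Working:
get @ H3 ⇒ 6
put(18) @ H3 ⇒ s:=18
H0 returns 0
H1 returns [0]
H2 returns [0]
H3 returns ([0], 18)
= ([0], 18)

Answer: 18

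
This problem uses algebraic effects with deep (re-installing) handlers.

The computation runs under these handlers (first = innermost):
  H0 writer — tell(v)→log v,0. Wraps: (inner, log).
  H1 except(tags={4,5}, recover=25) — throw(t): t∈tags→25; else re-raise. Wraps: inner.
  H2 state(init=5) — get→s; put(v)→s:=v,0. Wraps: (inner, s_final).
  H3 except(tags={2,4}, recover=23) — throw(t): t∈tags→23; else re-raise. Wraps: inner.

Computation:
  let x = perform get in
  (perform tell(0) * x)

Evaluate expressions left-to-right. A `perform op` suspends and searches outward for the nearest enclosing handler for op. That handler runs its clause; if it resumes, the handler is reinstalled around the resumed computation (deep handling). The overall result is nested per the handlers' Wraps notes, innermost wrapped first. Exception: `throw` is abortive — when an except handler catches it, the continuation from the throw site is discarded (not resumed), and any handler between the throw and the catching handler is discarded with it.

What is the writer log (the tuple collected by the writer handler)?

Answer: (0)

Working:
get @ H2 ⇒ 5
tell(0) @ H0 ⇒ log+=0
H0 returns (0, (0))
H1 returns (0, (0))
H2 returns ((0, (0)), 5)
H3 returns ((0, (0)), 5)
= ((0, (0)), 5)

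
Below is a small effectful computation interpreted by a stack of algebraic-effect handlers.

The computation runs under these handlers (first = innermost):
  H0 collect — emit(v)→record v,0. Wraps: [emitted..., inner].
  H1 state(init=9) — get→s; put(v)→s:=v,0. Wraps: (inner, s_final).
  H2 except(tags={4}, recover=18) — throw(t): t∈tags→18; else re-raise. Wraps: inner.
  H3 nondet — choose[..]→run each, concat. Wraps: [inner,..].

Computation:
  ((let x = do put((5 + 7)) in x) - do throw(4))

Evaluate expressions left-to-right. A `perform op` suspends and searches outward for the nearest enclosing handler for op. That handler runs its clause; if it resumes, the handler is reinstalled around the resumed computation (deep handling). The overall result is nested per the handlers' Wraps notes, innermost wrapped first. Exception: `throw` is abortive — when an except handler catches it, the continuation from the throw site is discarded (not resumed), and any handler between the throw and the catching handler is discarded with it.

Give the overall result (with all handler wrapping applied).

Working:
put(12) @ H1 ⇒ s:=12
throw(4) @ H2 caught ⇒ 18
H3 returns [18]
= [18]

Answer: [18]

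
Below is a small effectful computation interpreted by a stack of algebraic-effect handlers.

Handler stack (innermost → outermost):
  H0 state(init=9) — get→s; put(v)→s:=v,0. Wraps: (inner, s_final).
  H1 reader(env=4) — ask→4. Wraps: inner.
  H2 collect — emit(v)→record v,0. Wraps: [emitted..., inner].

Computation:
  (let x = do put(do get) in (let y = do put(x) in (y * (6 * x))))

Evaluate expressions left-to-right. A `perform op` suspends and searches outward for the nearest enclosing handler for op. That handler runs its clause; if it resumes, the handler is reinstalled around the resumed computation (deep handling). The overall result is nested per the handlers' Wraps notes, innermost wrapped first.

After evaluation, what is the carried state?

Step-by-step:
get @ H0 ⇒ 9
put(9) @ H0 ⇒ s:=9
put(0) @ H0 ⇒ s:=0
H0 returns (0, 0)
H1 returns (0, 0)
H2 returns [(0, 0)]
= [(0, 0)]

Answer: 0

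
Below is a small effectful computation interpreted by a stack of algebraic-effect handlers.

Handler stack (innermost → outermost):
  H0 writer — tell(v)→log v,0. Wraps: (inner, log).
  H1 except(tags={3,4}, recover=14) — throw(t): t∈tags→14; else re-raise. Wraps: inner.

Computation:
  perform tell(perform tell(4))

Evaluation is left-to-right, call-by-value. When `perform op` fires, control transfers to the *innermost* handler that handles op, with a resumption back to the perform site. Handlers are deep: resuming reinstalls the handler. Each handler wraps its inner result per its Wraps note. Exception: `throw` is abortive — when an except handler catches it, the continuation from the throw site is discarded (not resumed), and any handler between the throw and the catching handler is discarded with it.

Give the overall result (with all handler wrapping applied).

Answer: (0, (4, 0))

Evaluation trace:
tell(4) @ H0 ⇒ log+=4
tell(0) @ H0 ⇒ log+=0
H0 returns (0, (4, 0))
H1 returns (0, (4, 0))
= (0, (4, 0))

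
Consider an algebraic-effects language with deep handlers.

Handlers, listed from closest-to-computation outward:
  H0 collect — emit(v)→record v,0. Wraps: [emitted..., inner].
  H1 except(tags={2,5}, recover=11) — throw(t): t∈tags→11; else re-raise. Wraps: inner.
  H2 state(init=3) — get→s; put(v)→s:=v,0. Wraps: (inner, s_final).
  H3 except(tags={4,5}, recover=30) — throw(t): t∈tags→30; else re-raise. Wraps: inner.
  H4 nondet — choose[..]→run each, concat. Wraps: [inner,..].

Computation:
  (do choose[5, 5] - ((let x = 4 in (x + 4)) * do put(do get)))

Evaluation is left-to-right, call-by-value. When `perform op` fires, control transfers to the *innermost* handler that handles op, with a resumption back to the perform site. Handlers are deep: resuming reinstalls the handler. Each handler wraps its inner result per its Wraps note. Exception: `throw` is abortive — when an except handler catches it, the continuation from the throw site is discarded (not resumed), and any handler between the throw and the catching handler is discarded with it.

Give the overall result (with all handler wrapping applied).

Answer: [([5], 3), ([5], 3)]

Evaluation trace:
choose[5, 5] @ H4
  branch[0] choose=5:
    get @ H2 ⇒ 3
    put(3) @ H2 ⇒ s:=3
    H0 returns [5]
    H1 returns [5]
    H2 returns ([5], 3)
    H3 returns ([5], 3)
    H4 returns [([5], 3)]
  branch[1] choose=5:
    get @ H2 ⇒ 3
    put(3) @ H2 ⇒ s:=3
    H0 returns [5]
    H1 returns [5]
    H2 returns ([5], 3)
    H3 returns ([5], 3)
    H4 returns [([5], 3)]
= [([5], 3), ([5], 3)]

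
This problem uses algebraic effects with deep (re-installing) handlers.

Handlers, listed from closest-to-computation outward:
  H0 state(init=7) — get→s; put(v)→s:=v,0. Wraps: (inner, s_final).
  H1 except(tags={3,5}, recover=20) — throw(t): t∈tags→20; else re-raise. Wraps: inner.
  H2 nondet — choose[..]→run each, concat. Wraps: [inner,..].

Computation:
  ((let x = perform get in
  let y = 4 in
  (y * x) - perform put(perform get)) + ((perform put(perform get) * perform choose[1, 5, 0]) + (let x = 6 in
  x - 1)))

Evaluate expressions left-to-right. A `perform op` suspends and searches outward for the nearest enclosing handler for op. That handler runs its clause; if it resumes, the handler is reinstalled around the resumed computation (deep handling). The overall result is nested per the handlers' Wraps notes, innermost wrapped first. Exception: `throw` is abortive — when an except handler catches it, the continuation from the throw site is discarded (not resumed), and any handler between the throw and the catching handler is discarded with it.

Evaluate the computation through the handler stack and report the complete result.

Step-by-step:
get @ H0 ⇒ 7
get @ H0 ⇒ 7
put(7) @ H0 ⇒ s:=7
get @ H0 ⇒ 7
put(7) @ H0 ⇒ s:=7
choose[1, 5, 0] @ H2
  branch[0] choose=1:
    H0 returns (33, 7)
    H1 returns (33, 7)
    H2 returns [(33, 7)]
  branch[1] choose=5:
    H0 returns (33, 7)
    H1 returns (33, 7)
    H2 returns [(33, 7)]
  branch[2] choose=0:
    H0 returns (33, 7)
    H1 returns (33, 7)
    H2 returns [(33, 7)]
= [(33, 7), (33, 7), (33, 7)]

Answer: [(33, 7), (33, 7), (33, 7)]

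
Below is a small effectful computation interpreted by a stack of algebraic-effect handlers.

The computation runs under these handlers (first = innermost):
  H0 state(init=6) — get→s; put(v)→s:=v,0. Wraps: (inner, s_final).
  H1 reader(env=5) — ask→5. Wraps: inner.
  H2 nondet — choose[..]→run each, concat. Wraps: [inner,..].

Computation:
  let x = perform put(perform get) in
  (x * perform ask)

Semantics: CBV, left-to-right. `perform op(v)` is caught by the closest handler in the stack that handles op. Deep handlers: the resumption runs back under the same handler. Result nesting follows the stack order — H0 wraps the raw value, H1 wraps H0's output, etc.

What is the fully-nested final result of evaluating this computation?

Evaluation trace:
get @ H0 ⇒ 6
put(6) @ H0 ⇒ s:=6
ask @ H1 ⇒ 5
H0 returns (0, 6)
H1 returns (0, 6)
H2 returns [(0, 6)]
= [(0, 6)]

Answer: [(0, 6)]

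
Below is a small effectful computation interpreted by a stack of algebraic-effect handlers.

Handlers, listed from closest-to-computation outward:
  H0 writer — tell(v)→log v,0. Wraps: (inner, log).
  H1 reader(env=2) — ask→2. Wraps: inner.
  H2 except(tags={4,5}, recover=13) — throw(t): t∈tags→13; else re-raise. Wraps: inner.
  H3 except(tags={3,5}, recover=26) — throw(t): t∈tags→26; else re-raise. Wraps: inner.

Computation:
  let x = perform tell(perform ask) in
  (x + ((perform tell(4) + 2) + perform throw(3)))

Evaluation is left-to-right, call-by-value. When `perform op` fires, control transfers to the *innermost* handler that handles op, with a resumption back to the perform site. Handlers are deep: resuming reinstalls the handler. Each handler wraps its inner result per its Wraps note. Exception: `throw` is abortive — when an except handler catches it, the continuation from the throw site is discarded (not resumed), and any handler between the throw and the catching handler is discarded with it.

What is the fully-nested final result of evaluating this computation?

Answer: 26

Step-by-step:
ask @ H1 ⇒ 2
tell(2) @ H0 ⇒ log+=2
tell(4) @ H0 ⇒ log+=4
throw(3) @ H2 re-raised
throw(3) @ H3 caught ⇒ 26
= 26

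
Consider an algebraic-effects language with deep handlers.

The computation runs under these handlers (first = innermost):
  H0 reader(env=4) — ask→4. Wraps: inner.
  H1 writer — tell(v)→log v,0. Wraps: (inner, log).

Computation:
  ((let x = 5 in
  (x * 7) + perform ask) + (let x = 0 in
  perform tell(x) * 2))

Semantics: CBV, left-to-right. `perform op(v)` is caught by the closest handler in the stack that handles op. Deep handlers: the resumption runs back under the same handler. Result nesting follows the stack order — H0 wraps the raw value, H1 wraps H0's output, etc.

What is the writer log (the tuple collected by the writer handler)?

Evaluation trace:
ask @ H0 ⇒ 4
tell(0) @ H1 ⇒ log+=0
H0 returns 39
H1 returns (39, (0))
= (39, (0))

Answer: (0)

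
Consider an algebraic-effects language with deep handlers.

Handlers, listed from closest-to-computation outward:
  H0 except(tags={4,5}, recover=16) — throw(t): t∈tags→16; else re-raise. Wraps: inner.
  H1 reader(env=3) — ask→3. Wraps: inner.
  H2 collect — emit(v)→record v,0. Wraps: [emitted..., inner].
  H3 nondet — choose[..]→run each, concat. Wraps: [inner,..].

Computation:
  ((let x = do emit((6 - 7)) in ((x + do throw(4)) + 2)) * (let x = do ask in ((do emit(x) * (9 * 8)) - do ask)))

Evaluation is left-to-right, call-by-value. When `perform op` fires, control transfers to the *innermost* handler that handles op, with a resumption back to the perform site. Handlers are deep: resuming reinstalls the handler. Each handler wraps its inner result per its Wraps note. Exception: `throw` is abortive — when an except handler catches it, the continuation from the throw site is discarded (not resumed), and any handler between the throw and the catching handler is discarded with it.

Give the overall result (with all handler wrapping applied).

Answer: [[-1, 16]]

Step-by-step:
emit(-1) @ H2 ⇒ out+=-1
throw(4) @ H0 caught ⇒ 16
H1 returns 16
H2 returns [-1, 16]
H3 returns [[-1, 16]]
= [[-1, 16]]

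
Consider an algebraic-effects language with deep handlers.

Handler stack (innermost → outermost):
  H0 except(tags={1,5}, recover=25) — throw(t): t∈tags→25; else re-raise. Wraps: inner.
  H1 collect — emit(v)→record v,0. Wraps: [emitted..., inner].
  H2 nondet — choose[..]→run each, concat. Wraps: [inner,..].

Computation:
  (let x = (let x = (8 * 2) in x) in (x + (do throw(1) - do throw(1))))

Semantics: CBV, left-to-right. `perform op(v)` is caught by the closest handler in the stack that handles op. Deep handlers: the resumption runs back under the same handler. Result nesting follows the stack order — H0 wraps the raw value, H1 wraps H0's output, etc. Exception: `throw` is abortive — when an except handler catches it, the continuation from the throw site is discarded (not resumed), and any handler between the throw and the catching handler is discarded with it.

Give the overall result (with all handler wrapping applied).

Answer: [[25]]

Evaluation trace:
throw(1) @ H0 caught ⇒ 25
H1 returns [25]
H2 returns [[25]]
= [[25]]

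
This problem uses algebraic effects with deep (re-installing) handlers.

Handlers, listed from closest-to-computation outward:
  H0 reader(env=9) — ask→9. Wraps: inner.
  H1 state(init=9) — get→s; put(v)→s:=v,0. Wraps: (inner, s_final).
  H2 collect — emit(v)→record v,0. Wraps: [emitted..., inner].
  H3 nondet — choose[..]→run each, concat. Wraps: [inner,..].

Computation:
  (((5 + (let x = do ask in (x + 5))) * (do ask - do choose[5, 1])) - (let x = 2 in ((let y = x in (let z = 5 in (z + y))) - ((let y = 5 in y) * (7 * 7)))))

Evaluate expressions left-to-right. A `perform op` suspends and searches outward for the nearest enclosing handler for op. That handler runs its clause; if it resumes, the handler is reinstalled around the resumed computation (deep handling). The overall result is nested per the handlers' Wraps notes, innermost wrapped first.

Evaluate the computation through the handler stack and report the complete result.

Answer: [[(314, 9)], [(390, 9)]]

Step-by-step:
ask @ H0 ⇒ 9
ask @ H0 ⇒ 9
choose[5, 1] @ H3
  branch[0] choose=5:
    H0 returns 314
    H1 returns (314, 9)
    H2 returns [(314, 9)]
    H3 returns [[(314, 9)]]
  branch[1] choose=1:
    H0 returns 390
    H1 returns (390, 9)
    H2 returns [(390, 9)]
    H3 returns [[(390, 9)]]
= [[(314, 9)], [(390, 9)]]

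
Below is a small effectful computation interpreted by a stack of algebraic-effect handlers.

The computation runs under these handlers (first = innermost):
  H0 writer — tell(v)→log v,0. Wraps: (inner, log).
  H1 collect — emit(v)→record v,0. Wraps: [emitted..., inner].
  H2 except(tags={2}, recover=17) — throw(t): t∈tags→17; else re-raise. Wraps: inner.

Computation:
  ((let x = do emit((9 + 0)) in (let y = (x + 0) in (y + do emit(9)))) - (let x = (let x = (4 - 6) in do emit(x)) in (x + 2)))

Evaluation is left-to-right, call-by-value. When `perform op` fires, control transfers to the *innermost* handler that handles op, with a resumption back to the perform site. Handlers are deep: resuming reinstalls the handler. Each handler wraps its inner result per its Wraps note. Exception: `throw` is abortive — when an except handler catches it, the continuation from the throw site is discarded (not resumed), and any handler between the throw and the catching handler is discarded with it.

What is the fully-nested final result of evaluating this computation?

Evaluation trace:
emit(9) @ H1 ⇒ out+=9
emit(9) @ H1 ⇒ out+=9
emit(-2) @ H1 ⇒ out+=-2
H0 returns (-2, ())
H1 returns [9, 9, -2, (-2, ())]
H2 returns [9, 9, -2, (-2, ())]
= [9, 9, -2, (-2, ())]

Answer: [9, 9, -2, (-2, ())]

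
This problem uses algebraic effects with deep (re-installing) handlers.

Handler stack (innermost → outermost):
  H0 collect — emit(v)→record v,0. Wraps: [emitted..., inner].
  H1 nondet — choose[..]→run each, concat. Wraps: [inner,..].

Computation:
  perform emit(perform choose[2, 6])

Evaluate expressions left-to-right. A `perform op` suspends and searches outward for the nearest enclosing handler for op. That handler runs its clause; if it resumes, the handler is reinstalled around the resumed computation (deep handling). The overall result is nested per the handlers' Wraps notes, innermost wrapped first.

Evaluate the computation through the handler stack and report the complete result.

Working:
choose[2, 6] @ H1
  branch[0] choose=2:
    emit(2) @ H0 ⇒ out+=2
    H0 returns [2, 0]
    H1 returns [[2, 0]]
  branch[1] choose=6:
    emit(6) @ H0 ⇒ out+=6
    H0 returns [6, 0]
    H1 returns [[6, 0]]
= [[2, 0], [6, 0]]

Answer: [[2, 0], [6, 0]]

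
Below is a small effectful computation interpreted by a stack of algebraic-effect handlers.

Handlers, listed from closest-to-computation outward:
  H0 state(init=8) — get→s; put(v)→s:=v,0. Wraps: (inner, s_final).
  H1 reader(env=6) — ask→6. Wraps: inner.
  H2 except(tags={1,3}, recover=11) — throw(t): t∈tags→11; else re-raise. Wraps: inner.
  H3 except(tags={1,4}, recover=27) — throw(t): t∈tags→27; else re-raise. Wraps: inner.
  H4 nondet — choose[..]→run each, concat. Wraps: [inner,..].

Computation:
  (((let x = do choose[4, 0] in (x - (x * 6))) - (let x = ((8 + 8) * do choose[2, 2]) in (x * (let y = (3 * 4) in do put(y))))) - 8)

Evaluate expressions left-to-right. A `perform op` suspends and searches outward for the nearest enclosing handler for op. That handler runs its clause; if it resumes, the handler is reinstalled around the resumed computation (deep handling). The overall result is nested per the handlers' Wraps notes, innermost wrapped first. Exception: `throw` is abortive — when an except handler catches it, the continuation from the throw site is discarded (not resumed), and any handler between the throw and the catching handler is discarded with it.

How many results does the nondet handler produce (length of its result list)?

Answer: 4

Step-by-step:
choose[4, 0] @ H4
  branch[0] choose=4:
    choose[2, 2] @ H4
      branch[0] choose=2:
        put(12) @ H0 ⇒ s:=12
        H0 returns (-28, 12)
        H1 returns (-28, 12)
        H2 returns (-28, 12)
        H3 returns (-28, 12)
        H4 returns [(-28, 12)]
      branch[1] choose=2:
        put(12) @ H0 ⇒ s:=12
        H0 returns (-28, 12)
        H1 returns (-28, 12)
        H2 returns (-28, 12)
        H3 returns (-28, 12)
        H4 returns [(-28, 12)]
  branch[1] choose=0:
    choose[2, 2] @ H4
      branch[0] choose=2:
        put(12) @ H0 ⇒ s:=12
        H0 returns (-8, 12)
        H1 returns (-8, 12)
        H2 returns (-8, 12)
        H3 returns (-8, 12)
        H4 returns [(-8, 12)]
      branch[1] choose=2:
        put(12) @ H0 ⇒ s:=12
        H0 returns (-8, 12)
        H1 returns (-8, 12)
        H2 returns (-8, 12)
        H3 returns (-8, 12)
        H4 returns [(-8, 12)]
= [(-28, 12), (-28, 12), (-8, 12), (-8, 12)]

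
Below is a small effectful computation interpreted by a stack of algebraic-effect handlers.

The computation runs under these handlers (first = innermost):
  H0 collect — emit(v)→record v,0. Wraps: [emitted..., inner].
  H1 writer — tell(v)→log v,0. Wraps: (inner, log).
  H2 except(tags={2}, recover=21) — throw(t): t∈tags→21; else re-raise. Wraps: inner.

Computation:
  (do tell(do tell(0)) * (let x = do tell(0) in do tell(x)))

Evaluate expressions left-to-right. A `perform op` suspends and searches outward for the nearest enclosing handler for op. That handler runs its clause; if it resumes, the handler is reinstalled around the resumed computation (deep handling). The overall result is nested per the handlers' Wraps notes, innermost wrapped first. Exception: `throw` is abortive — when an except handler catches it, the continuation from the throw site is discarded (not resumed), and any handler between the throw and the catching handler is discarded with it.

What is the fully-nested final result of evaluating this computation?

Evaluation trace:
tell(0) @ H1 ⇒ log+=0
tell(0) @ H1 ⇒ log+=0
tell(0) @ H1 ⇒ log+=0
tell(0) @ H1 ⇒ log+=0
H0 returns [0]
H1 returns ([0], (0, 0, 0, 0))
H2 returns ([0], (0, 0, 0, 0))
= ([0], (0, 0, 0, 0))

Answer: ([0], (0, 0, 0, 0))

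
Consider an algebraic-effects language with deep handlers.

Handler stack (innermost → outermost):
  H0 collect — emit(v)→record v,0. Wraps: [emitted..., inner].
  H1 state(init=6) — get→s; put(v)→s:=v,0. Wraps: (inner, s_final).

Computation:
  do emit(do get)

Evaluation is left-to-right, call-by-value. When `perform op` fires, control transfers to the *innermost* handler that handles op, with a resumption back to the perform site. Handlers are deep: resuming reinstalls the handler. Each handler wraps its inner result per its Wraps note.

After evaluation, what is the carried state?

Evaluation trace:
get @ H1 ⇒ 6
emit(6) @ H0 ⇒ out+=6
H0 returns [6, 0]
H1 returns ([6, 0], 6)
= ([6, 0], 6)

Answer: 6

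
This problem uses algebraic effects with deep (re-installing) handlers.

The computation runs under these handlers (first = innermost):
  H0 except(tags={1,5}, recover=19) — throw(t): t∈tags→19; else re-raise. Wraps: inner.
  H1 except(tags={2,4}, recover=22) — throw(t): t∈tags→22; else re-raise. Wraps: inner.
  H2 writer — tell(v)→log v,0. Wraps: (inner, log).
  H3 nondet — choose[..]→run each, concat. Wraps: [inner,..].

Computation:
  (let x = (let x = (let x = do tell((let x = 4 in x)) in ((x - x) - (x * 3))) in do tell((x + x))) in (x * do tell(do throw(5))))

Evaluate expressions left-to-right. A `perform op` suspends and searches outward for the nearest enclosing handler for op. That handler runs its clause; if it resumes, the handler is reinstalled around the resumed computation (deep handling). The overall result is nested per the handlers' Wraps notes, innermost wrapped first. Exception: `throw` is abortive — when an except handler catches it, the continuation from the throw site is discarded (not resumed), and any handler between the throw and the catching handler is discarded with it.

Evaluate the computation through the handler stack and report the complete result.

Answer: [(19, (4, 0))]

Working:
tell(4) @ H2 ⇒ log+=4
tell(0) @ H2 ⇒ log+=0
throw(5) @ H0 caught ⇒ 19
H1 returns 19
H2 returns (19, (4, 0))
H3 returns [(19, (4, 0))]
= [(19, (4, 0))]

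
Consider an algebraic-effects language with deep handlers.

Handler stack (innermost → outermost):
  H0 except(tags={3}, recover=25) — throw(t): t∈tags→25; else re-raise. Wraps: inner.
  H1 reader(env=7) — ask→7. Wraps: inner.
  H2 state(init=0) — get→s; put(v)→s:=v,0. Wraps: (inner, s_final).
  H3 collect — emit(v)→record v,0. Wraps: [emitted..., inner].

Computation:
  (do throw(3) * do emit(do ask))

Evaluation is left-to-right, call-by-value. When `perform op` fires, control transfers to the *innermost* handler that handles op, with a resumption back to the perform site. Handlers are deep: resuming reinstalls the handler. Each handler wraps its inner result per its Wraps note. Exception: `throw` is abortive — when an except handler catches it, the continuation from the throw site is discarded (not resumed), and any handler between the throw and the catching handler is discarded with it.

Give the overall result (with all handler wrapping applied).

Answer: [(25, 0)]

Working:
throw(3) @ H0 caught ⇒ 25
H1 returns 25
H2 returns (25, 0)
H3 returns [(25, 0)]
= [(25, 0)]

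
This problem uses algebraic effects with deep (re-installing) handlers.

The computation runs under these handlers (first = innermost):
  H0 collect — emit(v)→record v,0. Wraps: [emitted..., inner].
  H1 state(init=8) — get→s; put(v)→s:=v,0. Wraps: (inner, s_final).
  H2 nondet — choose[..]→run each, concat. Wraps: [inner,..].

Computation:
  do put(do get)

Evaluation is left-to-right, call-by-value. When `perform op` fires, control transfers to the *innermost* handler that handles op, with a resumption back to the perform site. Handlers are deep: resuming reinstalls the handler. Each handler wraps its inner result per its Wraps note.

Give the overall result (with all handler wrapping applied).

Evaluation trace:
get @ H1 ⇒ 8
put(8) @ H1 ⇒ s:=8
H0 returns [0]
H1 returns ([0], 8)
H2 returns [([0], 8)]
= [([0], 8)]

Answer: [([0], 8)]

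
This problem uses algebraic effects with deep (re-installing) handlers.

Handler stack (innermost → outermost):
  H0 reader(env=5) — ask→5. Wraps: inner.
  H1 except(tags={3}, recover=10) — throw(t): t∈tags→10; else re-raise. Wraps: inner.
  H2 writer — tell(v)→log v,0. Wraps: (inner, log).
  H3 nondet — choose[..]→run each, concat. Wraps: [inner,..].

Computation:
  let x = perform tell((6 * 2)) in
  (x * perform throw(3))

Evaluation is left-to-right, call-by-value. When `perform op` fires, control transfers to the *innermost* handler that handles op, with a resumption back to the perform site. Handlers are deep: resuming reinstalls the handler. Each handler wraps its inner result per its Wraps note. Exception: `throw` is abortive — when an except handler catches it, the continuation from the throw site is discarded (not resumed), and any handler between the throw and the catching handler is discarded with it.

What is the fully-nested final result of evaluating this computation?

Answer: [(10, (12))]

Step-by-step:
tell(12) @ H2 ⇒ log+=12
throw(3) @ H1 caught ⇒ 10
H2 returns (10, (12))
H3 returns [(10, (12))]
= [(10, (12))]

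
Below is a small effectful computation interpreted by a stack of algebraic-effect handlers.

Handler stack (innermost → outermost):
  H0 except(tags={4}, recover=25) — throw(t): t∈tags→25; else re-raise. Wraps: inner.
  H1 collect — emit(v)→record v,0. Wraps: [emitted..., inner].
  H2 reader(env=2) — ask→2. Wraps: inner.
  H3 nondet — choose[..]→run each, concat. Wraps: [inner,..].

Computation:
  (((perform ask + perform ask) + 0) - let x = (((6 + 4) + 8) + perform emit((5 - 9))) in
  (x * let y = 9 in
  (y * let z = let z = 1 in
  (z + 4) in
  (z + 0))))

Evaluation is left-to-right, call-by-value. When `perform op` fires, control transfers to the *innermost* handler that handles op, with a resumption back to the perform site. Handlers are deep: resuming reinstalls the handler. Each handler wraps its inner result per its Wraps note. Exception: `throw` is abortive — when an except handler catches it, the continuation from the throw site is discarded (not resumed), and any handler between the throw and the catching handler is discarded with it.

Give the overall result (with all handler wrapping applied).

Step-by-step:
ask @ H2 ⇒ 2
ask @ H2 ⇒ 2
emit(-4) @ H1 ⇒ out+=-4
H0 returns -806
H1 returns [-4, -806]
H2 returns [-4, -806]
H3 returns [[-4, -806]]
= [[-4, -806]]

Answer: [[-4, -806]]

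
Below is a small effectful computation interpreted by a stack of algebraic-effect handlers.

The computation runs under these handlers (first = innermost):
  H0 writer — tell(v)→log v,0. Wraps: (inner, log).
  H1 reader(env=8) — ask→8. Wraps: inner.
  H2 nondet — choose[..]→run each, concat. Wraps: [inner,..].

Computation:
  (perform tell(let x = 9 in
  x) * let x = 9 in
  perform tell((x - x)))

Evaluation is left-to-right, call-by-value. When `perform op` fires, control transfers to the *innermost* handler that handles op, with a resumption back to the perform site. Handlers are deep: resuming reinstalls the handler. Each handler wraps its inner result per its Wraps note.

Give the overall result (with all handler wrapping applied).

Answer: [(0, (9, 0))]

Step-by-step:
tell(9) @ H0 ⇒ log+=9
tell(0) @ H0 ⇒ log+=0
H0 returns (0, (9, 0))
H1 returns (0, (9, 0))
H2 returns [(0, (9, 0))]
= [(0, (9, 0))]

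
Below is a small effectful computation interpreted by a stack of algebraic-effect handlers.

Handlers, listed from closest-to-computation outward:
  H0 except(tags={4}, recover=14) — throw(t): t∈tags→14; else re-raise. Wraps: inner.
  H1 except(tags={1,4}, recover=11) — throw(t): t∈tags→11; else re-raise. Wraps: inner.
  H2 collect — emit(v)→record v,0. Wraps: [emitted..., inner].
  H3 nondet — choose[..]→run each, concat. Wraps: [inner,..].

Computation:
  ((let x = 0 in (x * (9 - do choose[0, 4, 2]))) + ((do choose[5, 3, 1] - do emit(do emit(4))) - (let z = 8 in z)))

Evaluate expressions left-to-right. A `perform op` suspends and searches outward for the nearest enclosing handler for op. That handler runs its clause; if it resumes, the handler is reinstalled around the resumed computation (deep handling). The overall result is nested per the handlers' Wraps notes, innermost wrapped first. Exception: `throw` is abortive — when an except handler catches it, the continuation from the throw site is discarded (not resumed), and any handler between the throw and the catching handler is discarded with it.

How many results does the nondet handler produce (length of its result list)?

Step-by-step:
choose[0, 4, 2] @ H3
  branch[0] choose=0:
    choose[5, 3, 1] @ H3
      branch[0] choose=5:
        emit(4) @ H2 ⇒ out+=4
        emit(0) @ H2 ⇒ out+=0
        H0 returns -3
        H1 returns -3
        H2 returns [4, 0, -3]
        H3 returns [[4, 0, -3]]
      branch[1] choose=3:
        emit(4) @ H2 ⇒ out+=4
        emit(0) @ H2 ⇒ out+=0
        H0 returns -5
        H1 returns -5
        H2 returns [4, 0, -5]
        H3 returns [[4, 0, -5]]
      branch[2] choose=1:
        emit(4) @ H2 ⇒ out+=4
        emit(0) @ H2 ⇒ out+=0
        H0 returns -7
        H1 returns -7
        H2 returns [4, 0, -7]
        H3 returns [[4, 0, -7]]
  branch[1] choose=4:
    choose[5, 3, 1] @ H3
      branch[0] choose=5:
        emit(4) @ H2 ⇒ out+=4
        emit(0) @ H2 ⇒ out+=0
        H0 returns -3
        H1 returns -3
        H2 returns [4, 0, -3]
        H3 returns [[4, 0, -3]]
      branch[1] choose=3:
        emit(4) @ H2 ⇒ out+=4
        emit(0) @ H2 ⇒ out+=0
        H0 returns -5
        H1 returns -5
        H2 returns [4, 0, -5]
        H3 returns [[4, 0, -5]]
      branch[2] choose=1:
        emit(4) @ H2 ⇒ out+=4
        emit(0) @ H2 ⇒ out+=0
        H0 returns -7
        H1 returns -7
        H2 returns [4, 0, -7]
        H3 returns [[4, 0, -7]]
  branch[2] choose=2:
    choose[5, 3, 1] @ H3
      branch[0] choose=5:
        emit(4) @ H2 ⇒ out+=4
        emit(0) @ H2 ⇒ out+=0
        H0 returns -3
        H1 returns -3
        H2 returns [4, 0, -3]
        H3 returns [[4, 0, -3]]
      branch[1] choose=3:
        emit(4) @ H2 ⇒ out+=4
        emit(0) @ H2 ⇒ out+=0
        H0 returns -5
        H1 returns -5
        H2 returns [4, 0, -5]
        H3 returns [[4, 0, -5]]
      branch[2] choose=1:
        emit(4) @ H2 ⇒ out+=4
        emit(0) @ H2 ⇒ out+=0
        H0 returns -7
        H1 returns -7
        H2 returns [4, 0, -7]
        H3 returns [[4, 0, -7]]
= [[4, 0, -3], [4, 0, -5], [4, 0, -7], [4, 0, -3], [4, 0, -5], [4, 0, -7], [4, 0, -3], [4, 0, -5], [4, 0, -7]]

Answer: 9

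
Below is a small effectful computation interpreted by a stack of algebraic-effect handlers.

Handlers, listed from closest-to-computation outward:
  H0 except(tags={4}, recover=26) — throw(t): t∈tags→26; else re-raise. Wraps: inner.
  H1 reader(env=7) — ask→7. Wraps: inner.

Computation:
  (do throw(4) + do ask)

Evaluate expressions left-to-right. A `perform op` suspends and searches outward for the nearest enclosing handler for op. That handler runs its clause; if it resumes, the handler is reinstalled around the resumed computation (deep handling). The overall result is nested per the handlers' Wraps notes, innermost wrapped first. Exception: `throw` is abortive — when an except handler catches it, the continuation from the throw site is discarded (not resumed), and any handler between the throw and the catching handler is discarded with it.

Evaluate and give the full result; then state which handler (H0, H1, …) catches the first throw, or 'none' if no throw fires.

Step-by-step:
throw(4) @ H0 caught ⇒ 26
H1 returns 26
= 26

Answer: 26 ; first throw caught by: H0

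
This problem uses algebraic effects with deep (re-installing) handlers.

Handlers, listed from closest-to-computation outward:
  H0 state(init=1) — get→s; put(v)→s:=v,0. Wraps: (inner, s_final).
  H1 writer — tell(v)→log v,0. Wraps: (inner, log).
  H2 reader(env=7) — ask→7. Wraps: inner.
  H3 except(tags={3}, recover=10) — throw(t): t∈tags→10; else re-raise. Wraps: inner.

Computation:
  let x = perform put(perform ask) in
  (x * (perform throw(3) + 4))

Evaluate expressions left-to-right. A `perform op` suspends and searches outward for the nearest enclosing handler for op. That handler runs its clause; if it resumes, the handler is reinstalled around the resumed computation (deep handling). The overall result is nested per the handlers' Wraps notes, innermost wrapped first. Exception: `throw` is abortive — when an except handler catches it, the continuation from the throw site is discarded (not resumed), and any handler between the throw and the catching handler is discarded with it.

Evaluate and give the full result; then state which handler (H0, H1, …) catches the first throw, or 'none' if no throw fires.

Working:
ask @ H2 ⇒ 7
put(7) @ H0 ⇒ s:=7
throw(3) @ H3 caught ⇒ 10
= 10

Answer: 10 ; first throw caught by: H3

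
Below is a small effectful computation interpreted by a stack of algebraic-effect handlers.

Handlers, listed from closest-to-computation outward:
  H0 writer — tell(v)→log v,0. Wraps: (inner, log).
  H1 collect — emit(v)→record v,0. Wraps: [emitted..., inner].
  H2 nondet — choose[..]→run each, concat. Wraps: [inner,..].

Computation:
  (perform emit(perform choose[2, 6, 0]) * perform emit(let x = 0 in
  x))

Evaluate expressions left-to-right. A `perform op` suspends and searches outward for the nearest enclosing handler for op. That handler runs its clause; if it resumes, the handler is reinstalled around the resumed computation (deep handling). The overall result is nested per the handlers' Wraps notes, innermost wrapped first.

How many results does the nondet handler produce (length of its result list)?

Answer: 3

Evaluation trace:
choose[2, 6, 0] @ H2
  branch[0] choose=2:
    emit(2) @ H1 ⇒ out+=2
    emit(0) @ H1 ⇒ out+=0
    H0 returns (0, ())
    H1 returns [2, 0, (0, ())]
    H2 returns [[2, 0, (0, ())]]
  branch[1] choose=6:
    emit(6) @ H1 ⇒ out+=6
    emit(0) @ H1 ⇒ out+=0
    H0 returns (0, ())
    H1 returns [6, 0, (0, ())]
    H2 returns [[6, 0, (0, ())]]
  branch[2] choose=0:
    emit(0) @ H1 ⇒ out+=0
    emit(0) @ H1 ⇒ out+=0
    H0 returns (0, ())
    H1 returns [0, 0, (0, ())]
    H2 returns [[0, 0, (0, ())]]
= [[2, 0, (0, ())], [6, 0, (0, ())], [0, 0, (0, ())]]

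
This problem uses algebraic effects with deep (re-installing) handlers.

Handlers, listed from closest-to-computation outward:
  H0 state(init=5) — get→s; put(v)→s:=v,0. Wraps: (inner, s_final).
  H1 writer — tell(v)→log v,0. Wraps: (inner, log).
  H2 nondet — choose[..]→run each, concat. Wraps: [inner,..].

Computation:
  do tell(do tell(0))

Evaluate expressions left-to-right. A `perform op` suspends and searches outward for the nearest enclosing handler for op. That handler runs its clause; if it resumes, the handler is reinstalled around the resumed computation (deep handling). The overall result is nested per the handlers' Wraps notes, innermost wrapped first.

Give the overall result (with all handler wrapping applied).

Answer: [((0, 5), (0, 0))]

Working:
tell(0) @ H1 ⇒ log+=0
tell(0) @ H1 ⇒ log+=0
H0 returns (0, 5)
H1 returns ((0, 5), (0, 0))
H2 returns [((0, 5), (0, 0))]
= [((0, 5), (0, 0))]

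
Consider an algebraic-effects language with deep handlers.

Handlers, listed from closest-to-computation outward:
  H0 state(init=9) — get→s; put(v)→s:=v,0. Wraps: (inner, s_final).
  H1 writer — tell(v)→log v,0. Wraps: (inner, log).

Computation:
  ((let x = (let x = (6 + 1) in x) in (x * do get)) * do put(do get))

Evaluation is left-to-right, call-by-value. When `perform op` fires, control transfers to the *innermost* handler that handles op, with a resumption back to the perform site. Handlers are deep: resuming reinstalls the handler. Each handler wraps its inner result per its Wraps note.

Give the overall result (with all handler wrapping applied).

Step-by-step:
get @ H0 ⇒ 9
get @ H0 ⇒ 9
put(9) @ H0 ⇒ s:=9
H0 returns (0, 9)
H1 returns ((0, 9), ())
= ((0, 9), ())

Answer: ((0, 9), ())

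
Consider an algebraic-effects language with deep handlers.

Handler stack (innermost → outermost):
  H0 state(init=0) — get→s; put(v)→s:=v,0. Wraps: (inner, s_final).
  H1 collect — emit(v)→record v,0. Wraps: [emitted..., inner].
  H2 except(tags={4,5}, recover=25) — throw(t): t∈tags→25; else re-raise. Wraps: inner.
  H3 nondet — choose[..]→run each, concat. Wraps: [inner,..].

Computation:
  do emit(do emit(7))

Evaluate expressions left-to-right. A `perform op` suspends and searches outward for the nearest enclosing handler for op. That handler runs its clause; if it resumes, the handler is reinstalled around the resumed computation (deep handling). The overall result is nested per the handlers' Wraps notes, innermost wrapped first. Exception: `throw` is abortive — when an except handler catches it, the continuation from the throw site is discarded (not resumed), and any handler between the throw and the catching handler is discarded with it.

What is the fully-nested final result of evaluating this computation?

Answer: [[7, 0, (0, 0)]]

Evaluation trace:
emit(7) @ H1 ⇒ out+=7
emit(0) @ H1 ⇒ out+=0
H0 returns (0, 0)
H1 returns [7, 0, (0, 0)]
H2 returns [7, 0, (0, 0)]
H3 returns [[7, 0, (0, 0)]]
= [[7, 0, (0, 0)]]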